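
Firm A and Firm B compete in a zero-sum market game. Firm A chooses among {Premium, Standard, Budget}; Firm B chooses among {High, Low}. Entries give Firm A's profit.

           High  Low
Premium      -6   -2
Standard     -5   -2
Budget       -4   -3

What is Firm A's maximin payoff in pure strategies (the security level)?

-4

Row minima: Premium → -6, Standard → -5, Budget → -4.
The best of these is -4.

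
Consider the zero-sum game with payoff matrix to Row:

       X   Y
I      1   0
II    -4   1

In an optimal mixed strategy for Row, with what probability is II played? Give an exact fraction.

Row minima: I → 0, II → -4; maximin = 0.
Column maxima: X → 1, Y → 1; minimax = 1.
0 ≠ 1, so there is no saddle point; optimal play is mixed.
Let Row play I with probability p. Expected payoff against X: 1p + (-4)(1−p) = 5p − 4; against Y: 0p + 1(1−p) = −p + 1.
Setting these equal: 5p − 4 = −p + 1 ⇒ 6p = 5 ⇒ p = 5/6, and the value is (5)·(5/6) − 4 = 1/6.
For Column: with q = P(X), equating I's and II's payoffs gives q = −5q + 1 ⇒ q = 1/6.

1/6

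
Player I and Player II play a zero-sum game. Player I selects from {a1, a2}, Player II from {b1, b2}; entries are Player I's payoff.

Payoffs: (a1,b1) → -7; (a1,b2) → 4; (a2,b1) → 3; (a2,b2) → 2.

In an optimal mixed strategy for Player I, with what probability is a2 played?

11/12

Row minima: a1 → -7, a2 → 2; maximin = 2.
Column maxima: b1 → 3, b2 → 4; minimax = 3.
2 ≠ 3, so there is no saddle point; optimal play is mixed.
Let Player I play a1 with probability p. Expected payoff against b1: (-7)p + 3(1−p) = −10p + 3; against b2: 4p + 2(1−p) = 2p + 2.
Setting these equal: −10p + 3 = 2p + 2 ⇒ −12p = -1 ⇒ p = 1/12, and the value is (-10)·(1/12) + 3 = 13/6.
For Player II: with q = P(b1), equating a1's and a2's payoffs gives −11q + 4 = q + 2 ⇒ q = 1/6.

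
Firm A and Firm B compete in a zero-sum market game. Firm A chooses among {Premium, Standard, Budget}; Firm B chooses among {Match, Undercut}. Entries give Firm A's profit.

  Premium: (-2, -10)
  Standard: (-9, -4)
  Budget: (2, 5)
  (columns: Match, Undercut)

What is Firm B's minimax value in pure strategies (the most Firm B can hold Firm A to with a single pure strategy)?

Column maxima: Match → 2, Undercut → 5.
The smallest of these is 2.

2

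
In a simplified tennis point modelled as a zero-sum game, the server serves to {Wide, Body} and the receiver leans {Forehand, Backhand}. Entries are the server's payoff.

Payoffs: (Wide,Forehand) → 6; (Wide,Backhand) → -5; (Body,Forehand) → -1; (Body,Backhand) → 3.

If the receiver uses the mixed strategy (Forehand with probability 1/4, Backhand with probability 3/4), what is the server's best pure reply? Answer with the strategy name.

Body

Expected payoff of Wide: (1/4)·6 + (3/4)·(-5) = -9/4.
Expected payoff of Body: (1/4)·(-1) + (3/4)·3 = 2.
The largest is 2, so the server's best response is Body.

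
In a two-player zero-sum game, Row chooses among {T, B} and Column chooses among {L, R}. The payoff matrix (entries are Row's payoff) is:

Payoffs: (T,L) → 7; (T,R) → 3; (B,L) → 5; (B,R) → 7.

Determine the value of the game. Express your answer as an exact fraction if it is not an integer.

17/3

Row minima: T → 3, B → 5; maximin = 5.
Column maxima: L → 7, R → 7; minimax = 7.
5 ≠ 7, so there is no saddle point; optimal play is mixed.
Let Row play T with probability p. Expected payoff against L: 7p + 5(1−p) = 2p + 5; against R: 3p + 7(1−p) = −4p + 7.
Setting these equal: 2p + 5 = −4p + 7 ⇒ 6p = 2 ⇒ p = 1/3, and the value is (2)·(1/3) + 5 = 17/3.
For Column: with q = P(L), equating T's and B's payoffs gives 4q + 3 = −2q + 7 ⇒ q = 2/3.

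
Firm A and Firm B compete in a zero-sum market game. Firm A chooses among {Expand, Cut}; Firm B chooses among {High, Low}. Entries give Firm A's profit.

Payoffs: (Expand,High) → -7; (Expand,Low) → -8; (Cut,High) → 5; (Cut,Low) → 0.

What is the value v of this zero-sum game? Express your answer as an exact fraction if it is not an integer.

Row minima: Expand → -8, Cut → 0; maximin = 0.
Column maxima: High → 5, Low → 0; minimax = 0.
Since maximin = minimax = 0, there is a saddle point and the value is 0.

0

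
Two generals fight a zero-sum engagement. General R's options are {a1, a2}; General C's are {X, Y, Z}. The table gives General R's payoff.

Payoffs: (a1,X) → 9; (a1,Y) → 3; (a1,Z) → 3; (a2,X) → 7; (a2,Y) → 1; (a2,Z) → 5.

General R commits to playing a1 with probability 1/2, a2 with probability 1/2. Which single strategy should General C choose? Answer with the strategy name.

If General C plays X, General R's expected payoff is (1/2)·9 + (1/2)·7 = 8.
If General C plays Y, General R's expected payoff is (1/2)·3 + (1/2)·1 = 2.
If General C plays Z, General R's expected payoff is (1/2)·3 + (1/2)·5 = 4.
General C minimizes General R's payoff; the smallest is 2, so the best response is Y.

Y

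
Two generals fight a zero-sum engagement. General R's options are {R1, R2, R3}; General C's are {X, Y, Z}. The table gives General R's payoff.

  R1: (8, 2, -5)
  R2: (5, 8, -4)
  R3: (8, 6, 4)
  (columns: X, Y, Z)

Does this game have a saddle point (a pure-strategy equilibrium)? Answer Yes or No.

Row minima: R1 → -5, R2 → -4, R3 → 4; maximin = 4.
Column maxima: X → 8, Y → 8, Z → 4; minimax = 4.
maximin = minimax = 4, so a saddle point exists.

Yes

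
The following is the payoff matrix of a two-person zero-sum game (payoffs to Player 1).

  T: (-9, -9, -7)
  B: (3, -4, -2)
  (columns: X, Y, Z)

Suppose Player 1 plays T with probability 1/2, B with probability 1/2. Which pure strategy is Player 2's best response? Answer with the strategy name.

If Player 2 plays X, Player 1's expected payoff is (1/2)·(-9) + (1/2)·3 = -3.
If Player 2 plays Y, Player 1's expected payoff is (1/2)·(-9) + (1/2)·(-4) = -13/2.
If Player 2 plays Z, Player 1's expected payoff is (1/2)·(-7) + (1/2)·(-2) = -9/2.
Player 2 minimizes Player 1's payoff; the smallest is -13/2, so the best response is Y.

Y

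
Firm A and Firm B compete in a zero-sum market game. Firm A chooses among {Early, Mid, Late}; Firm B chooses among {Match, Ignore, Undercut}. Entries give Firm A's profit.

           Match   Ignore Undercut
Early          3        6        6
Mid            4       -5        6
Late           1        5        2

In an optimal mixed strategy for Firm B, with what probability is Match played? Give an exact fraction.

11/12

Row minima: Early → 3, Mid → -5, Late → 1; maximin = 3.
Column maxima: Match → 4, Ignore → 6, Undercut → 6; minimax = 4.
3 ≠ 4, so there is no saddle point; optimal play is mixed.
Late is strictly dominated by Early, so Firm A never plays it.
Undercut is strictly dominated by Match (it gives Firm A strictly more in every row), so Firm B never plays it.
On the remaining 2×2 (Early, Mid vs Match, Ignore):
Let Firm A play Early with probability p. Expected payoff against Match: 3p + 4(1−p) = −p + 4; against Ignore: 6p + (-5)(1−p) = 11p − 5.
Setting these equal: −p + 4 = 11p − 5 ⇒ −12p = -9 ⇒ p = 3/4, and the value is (-1)·(3/4) + 4 = 13/4.
For Firm B: with q = P(Match), equating Early's and Mid's payoffs gives −3q + 6 = 9q − 5 ⇒ q = 11/12.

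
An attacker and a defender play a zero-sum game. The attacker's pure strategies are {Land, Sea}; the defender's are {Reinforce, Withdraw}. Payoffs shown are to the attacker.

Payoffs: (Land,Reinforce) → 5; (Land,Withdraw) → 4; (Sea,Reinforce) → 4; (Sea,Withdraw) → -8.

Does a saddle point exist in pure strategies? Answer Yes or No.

Yes

Row minima: Land → 4, Sea → -8; maximin = 4.
Column maxima: Reinforce → 5, Withdraw → 4; minimax = 4.
maximin = minimax = 4, so a saddle point exists.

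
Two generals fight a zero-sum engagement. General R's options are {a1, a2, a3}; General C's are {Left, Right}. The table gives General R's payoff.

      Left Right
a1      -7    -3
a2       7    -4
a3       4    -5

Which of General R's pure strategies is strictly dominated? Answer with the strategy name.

a2 gives a strictly higher payoff than a3 against every column: 7 > 4, -4 > -5.
So a3 is strictly dominated and General R never plays it.

a3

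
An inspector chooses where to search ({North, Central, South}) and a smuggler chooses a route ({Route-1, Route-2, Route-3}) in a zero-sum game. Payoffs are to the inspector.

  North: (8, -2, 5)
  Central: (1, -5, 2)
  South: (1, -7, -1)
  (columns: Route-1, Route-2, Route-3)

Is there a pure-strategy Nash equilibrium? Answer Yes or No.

Row minima: North → -2, Central → -5, South → -7; maximin = -2.
Column maxima: Route-1 → 8, Route-2 → -2, Route-3 → 5; minimax = -2.
maximin = minimax = -2, so a saddle point exists.

Yes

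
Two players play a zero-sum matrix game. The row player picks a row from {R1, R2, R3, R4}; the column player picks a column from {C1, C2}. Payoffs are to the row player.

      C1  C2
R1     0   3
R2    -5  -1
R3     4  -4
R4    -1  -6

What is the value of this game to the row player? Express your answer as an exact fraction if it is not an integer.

12/11

Row minima: R1 → 0, R2 → -5, R3 → -4, R4 → -6; maximin = 0.
Column maxima: C1 → 4, C2 → 3; minimax = 3.
0 ≠ 3, so there is no saddle point; optimal play is mixed.
R2 is strictly dominated by R1, so the row player never plays it.
R4 is strictly dominated by R1, so the row player never plays it.
On the remaining 2×2 (R1, R3 vs C1, C2):
Let the row player play R1 with probability p. Expected payoff against C1: 0p + 4(1−p) = −4p + 4; against C2: 3p + (-4)(1−p) = 7p − 4.
Setting these equal: −4p + 4 = 7p − 4 ⇒ −11p = -8 ⇒ p = 8/11, and the value is (-4)·(8/11) + 4 = 12/11.
For the column player: with q = P(C1), equating R1's and R3's payoffs gives −3q + 3 = 8q − 4 ⇒ q = 7/11.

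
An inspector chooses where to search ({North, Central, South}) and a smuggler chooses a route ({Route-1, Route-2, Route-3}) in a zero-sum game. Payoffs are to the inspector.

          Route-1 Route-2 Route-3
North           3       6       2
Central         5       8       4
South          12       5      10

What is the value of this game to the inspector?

Row minima: North → 2, Central → 4, South → 5; maximin = 5.
Column maxima: Route-1 → 12, Route-2 → 8, Route-3 → 10; minimax = 8.
5 ≠ 8, so there is no saddle point; optimal play is mixed.
North is strictly dominated by Central, so the inspector never plays it.
Route-1 is strictly dominated by Route-3 (it gives the inspector strictly more in every row), so the smuggler never plays it.
On the remaining 2×2 (Central, South vs Route-2, Route-3):
Let the inspector play Central with probability p. Expected payoff against Route-2: 8p + 5(1−p) = 3p + 5; against Route-3: 4p + 10(1−p) = −6p + 10.
Setting these equal: 3p + 5 = −6p + 10 ⇒ 9p = 5 ⇒ p = 5/9, and the value is (3)·(5/9) + 5 = 20/3.
For the smuggler: with q = P(Route-2), equating Central's and South's payoffs gives 4q + 4 = −5q + 10 ⇒ q = 2/3.

20/3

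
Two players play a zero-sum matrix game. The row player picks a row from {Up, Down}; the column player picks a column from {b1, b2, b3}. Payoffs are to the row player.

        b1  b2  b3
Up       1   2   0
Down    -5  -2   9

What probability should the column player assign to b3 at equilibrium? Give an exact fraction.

2/5

Row minima: Up → 0, Down → -5; maximin = 0.
Column maxima: b1 → 1, b2 → 2, b3 → 9; minimax = 1.
0 ≠ 1, so there is no saddle point; optimal play is mixed.
b2 is strictly dominated by b1 (it gives the row player strictly more in every row), so the column player never plays it.
On the remaining 2×2 (Up, Down vs b1, b3):
Let the row player play Up with probability p. Expected payoff against b1: 1p + (-5)(1−p) = 6p − 5; against b3: 0p + 9(1−p) = −9p + 9.
Setting these equal: 6p − 5 = −9p + 9 ⇒ 15p = 14 ⇒ p = 14/15, and the value is (6)·(14/15) − 5 = 3/5.
For the column player: with q = P(b1), equating Up's and Down's payoffs gives q = −14q + 9 ⇒ q = 3/5.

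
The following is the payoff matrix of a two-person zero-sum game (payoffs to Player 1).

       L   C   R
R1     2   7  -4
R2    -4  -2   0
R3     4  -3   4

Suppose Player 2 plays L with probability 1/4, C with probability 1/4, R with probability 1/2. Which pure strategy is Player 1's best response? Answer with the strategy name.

R3

Expected payoff of R1: (1/4)·2 + (1/4)·7 + (1/2)·(-4) = 1/4.
Expected payoff of R2: (1/4)·(-4) + (1/4)·(-2) + (1/2)·0 = -3/2.
Expected payoff of R3: (1/4)·4 + (1/4)·(-3) + (1/2)·4 = 9/4.
The largest is 9/4, so Player 1's best response is R3.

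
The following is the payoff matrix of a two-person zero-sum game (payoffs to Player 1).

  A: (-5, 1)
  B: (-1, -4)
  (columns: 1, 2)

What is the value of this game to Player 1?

Row minima: A → -5, B → -4; maximin = -4.
Column maxima: 1 → -1, 2 → 1; minimax = -1.
-4 ≠ -1, so there is no saddle point; optimal play is mixed.
Let Player 1 play A with probability p. Expected payoff against 1: (-5)p + (-1)(1−p) = −4p − 1; against 2: 1p + (-4)(1−p) = 5p − 4.
Setting these equal: −4p − 1 = 5p − 4 ⇒ −9p = -3 ⇒ p = 1/3, and the value is (-4)·(1/3) − 1 = -7/3.
For Player 2: with q = P(1), equating A's and B's payoffs gives −6q + 1 = 3q − 4 ⇒ q = 5/9.

-7/3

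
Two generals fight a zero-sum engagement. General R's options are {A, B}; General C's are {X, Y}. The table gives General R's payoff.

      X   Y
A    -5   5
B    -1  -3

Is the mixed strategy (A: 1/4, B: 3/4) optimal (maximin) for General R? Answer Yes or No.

No

Against X this mix gives (1/4)·(-5) + (3/4)·(-1) = -2.
Against Y this mix gives (1/4)·5 + (3/4)·(-3) = -1.
General C will play X, holding General R to -2. Shifting weight toward the row that does better against X would raise this floor (the equalizing mix achieves -5/3 against both X and Y), so the proposed strategy is not optimal.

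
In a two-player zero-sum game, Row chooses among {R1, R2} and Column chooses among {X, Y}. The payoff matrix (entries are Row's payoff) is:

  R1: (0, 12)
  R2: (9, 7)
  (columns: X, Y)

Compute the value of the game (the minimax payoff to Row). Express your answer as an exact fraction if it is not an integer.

Row minima: R1 → 0, R2 → 7; maximin = 7.
Column maxima: X → 9, Y → 12; minimax = 9.
7 ≠ 9, so there is no saddle point; optimal play is mixed.
Let Row play R1 with probability p. Expected payoff against X: 0p + 9(1−p) = −9p + 9; against Y: 12p + 7(1−p) = 5p + 7.
Setting these equal: −9p + 9 = 5p + 7 ⇒ −14p = -2 ⇒ p = 1/7, and the value is (-9)·(1/7) + 9 = 54/7.
For Column: with q = P(X), equating R1's and R2's payoffs gives −12q + 12 = 2q + 7 ⇒ q = 5/14.

54/7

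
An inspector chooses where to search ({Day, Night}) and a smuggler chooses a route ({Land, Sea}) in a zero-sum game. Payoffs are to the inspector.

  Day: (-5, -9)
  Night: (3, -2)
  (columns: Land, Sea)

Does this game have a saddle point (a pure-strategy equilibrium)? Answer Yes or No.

Yes

Row minima: Day → -9, Night → -2; maximin = -2.
Column maxima: Land → 3, Sea → -2; minimax = -2.
maximin = minimax = -2, so a saddle point exists.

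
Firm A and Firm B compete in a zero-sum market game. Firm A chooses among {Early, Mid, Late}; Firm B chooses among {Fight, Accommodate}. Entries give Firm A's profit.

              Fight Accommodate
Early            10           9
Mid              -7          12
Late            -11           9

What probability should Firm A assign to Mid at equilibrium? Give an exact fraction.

Row minima: Early → 9, Mid → -7, Late → -11; maximin = 9.
Column maxima: Fight → 10, Accommodate → 12; minimax = 10.
9 ≠ 10, so there is no saddle point; optimal play is mixed.
Late is strictly dominated by Mid, so Firm A never plays it.
On the remaining 2×2 (Early, Mid vs Fight, Accommodate):
Let Firm A play Early with probability p. Expected payoff against Fight: 10p + (-7)(1−p) = 17p − 7; against Accommodate: 9p + 12(1−p) = −3p + 12.
Setting these equal: 17p − 7 = −3p + 12 ⇒ 20p = 19 ⇒ p = 19/20, and the value is (17)·(19/20) − 7 = 183/20.
For Firm B: with q = P(Fight), equating Early's and Mid's payoffs gives q + 9 = −19q + 12 ⇒ q = 3/20.

1/20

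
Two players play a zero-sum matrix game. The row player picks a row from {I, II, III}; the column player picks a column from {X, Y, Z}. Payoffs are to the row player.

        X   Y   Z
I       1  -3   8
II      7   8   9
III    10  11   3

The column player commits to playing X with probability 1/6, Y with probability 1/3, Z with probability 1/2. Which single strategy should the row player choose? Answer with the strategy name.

Expected payoff of I: (1/6)·1 + (1/3)·(-3) + (1/2)·8 = 19/6.
Expected payoff of II: (1/6)·7 + (1/3)·8 + (1/2)·9 = 25/3.
Expected payoff of III: (1/6)·10 + (1/3)·11 + (1/2)·3 = 41/6.
The largest is 25/3, so the row player's best response is II.

II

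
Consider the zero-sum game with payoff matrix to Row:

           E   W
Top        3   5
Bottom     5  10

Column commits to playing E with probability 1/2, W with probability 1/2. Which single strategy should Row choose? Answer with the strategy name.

Bottom

Expected payoff of Top: (1/2)·3 + (1/2)·5 = 4.
Expected payoff of Bottom: (1/2)·5 + (1/2)·10 = 15/2.
The largest is 15/2, so Row's best response is Bottom.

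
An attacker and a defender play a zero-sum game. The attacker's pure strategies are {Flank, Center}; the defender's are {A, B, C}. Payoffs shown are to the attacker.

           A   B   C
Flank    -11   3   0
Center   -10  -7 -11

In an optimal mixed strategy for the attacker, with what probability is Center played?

11/12

Row minima: Flank → -11, Center → -11; maximin = -11.
Column maxima: A → -10, B → 3, C → 0; minimax = -10.
-11 ≠ -10, so there is no saddle point; optimal play is mixed.
B is strictly dominated by A (it gives the attacker strictly more in every row), so the defender never plays it.
On the remaining 2×2 (Flank, Center vs A, C):
Let the attacker play Flank with probability p. Expected payoff against A: (-11)p + (-10)(1−p) = −p − 10; against C: 0p + (-11)(1−p) = 11p − 11.
Setting these equal: −p − 10 = 11p − 11 ⇒ −12p = -1 ⇒ p = 1/12, and the value is (-1)·(1/12) − 10 = -121/12.
For the defender: with q = P(A), equating Flank's and Center's payoffs gives −11q = q − 11 ⇒ q = 11/12.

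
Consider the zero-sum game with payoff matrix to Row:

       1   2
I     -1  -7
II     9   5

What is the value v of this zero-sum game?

5

Row minima: I → -7, II → 5; maximin = 5.
Column maxima: 1 → 9, 2 → 5; minimax = 5.
Since maximin = minimax = 5, there is a saddle point and the value is 5.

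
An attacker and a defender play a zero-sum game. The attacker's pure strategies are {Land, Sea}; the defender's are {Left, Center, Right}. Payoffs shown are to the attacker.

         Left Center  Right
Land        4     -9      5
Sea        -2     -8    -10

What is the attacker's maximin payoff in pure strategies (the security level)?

Row minima: Land → -9, Sea → -10.
The best of these is -9.

-9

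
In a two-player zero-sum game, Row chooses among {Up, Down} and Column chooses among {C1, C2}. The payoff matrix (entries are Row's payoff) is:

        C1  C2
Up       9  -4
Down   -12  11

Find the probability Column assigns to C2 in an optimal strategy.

7/12

Row minima: Up → -4, Down → -12; maximin = -4.
Column maxima: C1 → 9, C2 → 11; minimax = 9.
-4 ≠ 9, so there is no saddle point; optimal play is mixed.
Let Row play Up with probability p. Expected payoff against C1: 9p + (-12)(1−p) = 21p − 12; against C2: (-4)p + 11(1−p) = −15p + 11.
Setting these equal: 21p − 12 = −15p + 11 ⇒ 36p = 23 ⇒ p = 23/36, and the value is (21)·(23/36) − 12 = 17/12.
For Column: with q = P(C1), equating Up's and Down's payoffs gives 13q − 4 = −23q + 11 ⇒ q = 5/12.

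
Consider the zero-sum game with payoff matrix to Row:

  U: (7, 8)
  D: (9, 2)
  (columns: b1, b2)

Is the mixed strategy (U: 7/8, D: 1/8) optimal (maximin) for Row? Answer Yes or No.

Yes

Against b1 this mix gives (7/8)·7 + (1/8)·9 = 29/4.
Against b2 this mix gives (7/8)·8 + (1/8)·2 = 29/4.
All of Column's active replies (b1, b2) yield 29/4, and no column does worse for Row. The mix makes Column indifferent and guarantees 29/4, so it is optimal.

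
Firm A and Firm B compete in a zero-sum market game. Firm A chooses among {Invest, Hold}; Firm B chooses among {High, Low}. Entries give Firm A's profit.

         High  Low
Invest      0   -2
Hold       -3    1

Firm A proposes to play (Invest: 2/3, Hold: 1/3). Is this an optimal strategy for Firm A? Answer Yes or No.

Against High this mix gives (2/3)·0 + (1/3)·(-3) = -1.
Against Low this mix gives (2/3)·(-2) + (1/3)·1 = -1.
All of Firm B's active replies (High, Low) yield -1, and no column does worse for Firm A. The mix makes Firm B indifferent and guarantees -1, so it is optimal.

Yes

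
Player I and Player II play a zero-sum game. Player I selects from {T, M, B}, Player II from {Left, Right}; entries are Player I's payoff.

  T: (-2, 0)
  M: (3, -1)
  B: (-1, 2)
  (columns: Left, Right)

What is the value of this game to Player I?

Row minima: T → -2, M → -1, B → -1; maximin = -1.
Column maxima: Left → 3, Right → 2; minimax = 2.
-1 ≠ 2, so there is no saddle point; optimal play is mixed.
T is strictly dominated by B, so Player I never plays it.
On the remaining 2×2 (M, B vs Left, Right):
Let Player I play M with probability p. Expected payoff against Left: 3p + (-1)(1−p) = 4p − 1; against Right: (-1)p + 2(1−p) = −3p + 2.
Setting these equal: 4p − 1 = −3p + 2 ⇒ 7p = 3 ⇒ p = 3/7, and the value is (4)·(3/7) − 1 = 5/7.
For Player II: with q = P(Left), equating M's and B's payoffs gives 4q − 1 = −3q + 2 ⇒ q = 3/7.

5/7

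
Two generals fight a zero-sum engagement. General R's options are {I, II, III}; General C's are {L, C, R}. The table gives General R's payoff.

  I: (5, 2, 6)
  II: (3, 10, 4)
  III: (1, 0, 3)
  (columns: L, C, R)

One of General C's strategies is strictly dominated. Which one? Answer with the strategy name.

R

L holds General R's payoff strictly below R in every row: 5 < 6, 3 < 4, 1 < 3.
So R is strictly dominated for General C.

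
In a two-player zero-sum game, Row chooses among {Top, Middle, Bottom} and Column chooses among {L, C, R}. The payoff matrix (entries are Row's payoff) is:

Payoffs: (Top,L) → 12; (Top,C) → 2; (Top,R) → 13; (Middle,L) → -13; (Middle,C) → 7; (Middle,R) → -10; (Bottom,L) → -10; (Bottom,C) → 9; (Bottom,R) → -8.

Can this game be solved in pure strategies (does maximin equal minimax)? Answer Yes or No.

Row minima: Top → 2, Middle → -13, Bottom → -10; maximin = 2.
Column maxima: L → 12, C → 9, R → 13; minimax = 9.
2 ≠ 9, so no pure-strategy equilibrium exists.

No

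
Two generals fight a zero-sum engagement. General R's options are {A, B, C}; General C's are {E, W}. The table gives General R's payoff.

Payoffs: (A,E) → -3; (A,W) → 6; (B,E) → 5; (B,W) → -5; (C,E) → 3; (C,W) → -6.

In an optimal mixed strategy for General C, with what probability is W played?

8/19

Row minima: A → -3, B → -5, C → -6; maximin = -3.
Column maxima: E → 5, W → 6; minimax = 5.
-3 ≠ 5, so there is no saddle point; optimal play is mixed.
C is strictly dominated by B, so General R never plays it.
On the remaining 2×2 (A, B vs E, W):
Let General R play A with probability p. Expected payoff against E: (-3)p + 5(1−p) = −8p + 5; against W: 6p + (-5)(1−p) = 11p − 5.
Setting these equal: −8p + 5 = 11p − 5 ⇒ −19p = -10 ⇒ p = 10/19, and the value is (-8)·(10/19) + 5 = 15/19.
For General C: with q = P(E), equating A's and B's payoffs gives −9q + 6 = 10q − 5 ⇒ q = 11/19.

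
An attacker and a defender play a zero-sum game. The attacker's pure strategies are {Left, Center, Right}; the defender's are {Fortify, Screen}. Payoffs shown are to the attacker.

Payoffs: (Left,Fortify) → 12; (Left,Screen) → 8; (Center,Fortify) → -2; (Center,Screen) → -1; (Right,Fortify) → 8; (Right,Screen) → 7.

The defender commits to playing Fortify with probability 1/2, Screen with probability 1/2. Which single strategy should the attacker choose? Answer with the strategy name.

Expected payoff of Left: (1/2)·12 + (1/2)·8 = 10.
Expected payoff of Center: (1/2)·(-2) + (1/2)·(-1) = -3/2.
Expected payoff of Right: (1/2)·8 + (1/2)·7 = 15/2.
The largest is 10, so the attacker's best response is Left.

Left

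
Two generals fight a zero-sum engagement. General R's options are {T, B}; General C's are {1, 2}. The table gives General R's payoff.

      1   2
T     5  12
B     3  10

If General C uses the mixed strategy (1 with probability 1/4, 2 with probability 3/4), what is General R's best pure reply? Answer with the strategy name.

T

Expected payoff of T: (1/4)·5 + (3/4)·12 = 41/4.
Expected payoff of B: (1/4)·3 + (3/4)·10 = 33/4.
The largest is 41/4, so General R's best response is T.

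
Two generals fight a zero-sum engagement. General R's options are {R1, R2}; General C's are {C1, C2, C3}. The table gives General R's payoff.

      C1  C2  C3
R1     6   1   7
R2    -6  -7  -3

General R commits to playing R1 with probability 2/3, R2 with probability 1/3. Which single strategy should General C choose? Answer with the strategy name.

If General C plays C1, General R's expected payoff is (2/3)·6 + (1/3)·(-6) = 2.
If General C plays C2, General R's expected payoff is (2/3)·1 + (1/3)·(-7) = -5/3.
If General C plays C3, General R's expected payoff is (2/3)·7 + (1/3)·(-3) = 11/3.
General C minimizes General R's payoff; the smallest is -5/3, so the best response is C2.

C2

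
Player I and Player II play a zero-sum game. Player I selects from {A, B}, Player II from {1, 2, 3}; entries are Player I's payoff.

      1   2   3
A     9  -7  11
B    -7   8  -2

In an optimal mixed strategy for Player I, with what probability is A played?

Row minima: A → -7, B → -7; maximin = -7.
Column maxima: 1 → 9, 2 → 8, 3 → 11; minimax = 8.
-7 ≠ 8, so there is no saddle point; optimal play is mixed.
3 is strictly dominated by 1 (it gives Player I strictly more in every row), so Player II never plays it.
On the remaining 2×2 (A, B vs 1, 2):
Let Player I play A with probability p. Expected payoff against 1: 9p + (-7)(1−p) = 16p − 7; against 2: (-7)p + 8(1−p) = −15p + 8.
Setting these equal: 16p − 7 = −15p + 8 ⇒ 31p = 15 ⇒ p = 15/31, and the value is (16)·(15/31) − 7 = 23/31.
For Player II: with q = P(1), equating A's and B's payoffs gives 16q − 7 = −15q + 8 ⇒ q = 15/31.

15/31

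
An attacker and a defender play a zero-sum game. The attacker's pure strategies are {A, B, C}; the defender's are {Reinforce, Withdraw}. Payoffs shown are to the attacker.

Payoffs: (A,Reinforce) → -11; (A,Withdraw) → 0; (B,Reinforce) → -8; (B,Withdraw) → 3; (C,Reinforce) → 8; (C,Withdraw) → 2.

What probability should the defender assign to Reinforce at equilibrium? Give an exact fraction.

1/17

Row minima: A → -11, B → -8, C → 2; maximin = 2.
Column maxima: Reinforce → 8, Withdraw → 3; minimax = 3.
2 ≠ 3, so there is no saddle point; optimal play is mixed.
A is strictly dominated by B, so the attacker never plays it.
On the remaining 2×2 (B, C vs Reinforce, Withdraw):
Let the attacker play B with probability p. Expected payoff against Reinforce: (-8)p + 8(1−p) = −16p + 8; against Withdraw: 3p + 2(1−p) = p + 2.
Setting these equal: −16p + 8 = p + 2 ⇒ −17p = -6 ⇒ p = 6/17, and the value is (-16)·(6/17) + 8 = 40/17.
For the defender: with q = P(Reinforce), equating B's and C's payoffs gives −11q + 3 = 6q + 2 ⇒ q = 1/17.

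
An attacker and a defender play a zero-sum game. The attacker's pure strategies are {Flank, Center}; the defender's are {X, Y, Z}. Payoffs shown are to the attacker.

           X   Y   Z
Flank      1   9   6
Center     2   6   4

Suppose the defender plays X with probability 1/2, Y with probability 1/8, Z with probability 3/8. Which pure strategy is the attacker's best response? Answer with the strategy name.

Flank

Expected payoff of Flank: (1/2)·1 + (1/8)·9 + (3/8)·6 = 31/8.
Expected payoff of Center: (1/2)·2 + (1/8)·6 + (3/8)·4 = 13/4.
The largest is 31/8, so the attacker's best response is Flank.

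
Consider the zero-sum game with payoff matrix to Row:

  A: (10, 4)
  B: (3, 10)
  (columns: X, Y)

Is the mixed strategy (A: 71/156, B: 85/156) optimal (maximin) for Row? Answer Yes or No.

Against X this mix gives (71/156)·10 + (85/156)·3 = 965/156.
Against Y this mix gives (71/156)·4 + (85/156)·10 = 189/26.
Column will play X, holding Row to 965/156. Shifting weight toward the row that does better against X would raise this floor (the equalizing mix achieves 88/13 against both X and Y), so the proposed strategy is not optimal.

No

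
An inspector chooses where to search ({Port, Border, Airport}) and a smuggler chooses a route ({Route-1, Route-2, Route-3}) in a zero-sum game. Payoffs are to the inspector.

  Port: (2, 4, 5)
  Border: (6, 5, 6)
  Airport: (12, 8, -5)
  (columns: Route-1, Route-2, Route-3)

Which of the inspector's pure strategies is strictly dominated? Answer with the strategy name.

Border gives a strictly higher payoff than Port against every column: 6 > 2, 5 > 4, 6 > 5.
So Port is strictly dominated and the inspector never plays it.

Port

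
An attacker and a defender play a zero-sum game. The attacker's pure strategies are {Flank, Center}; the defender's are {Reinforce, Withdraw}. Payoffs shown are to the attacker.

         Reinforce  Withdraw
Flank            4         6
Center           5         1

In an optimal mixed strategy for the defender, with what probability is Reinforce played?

5/6

Row minima: Flank → 4, Center → 1; maximin = 4.
Column maxima: Reinforce → 5, Withdraw → 6; minimax = 5.
4 ≠ 5, so there is no saddle point; optimal play is mixed.
Let the attacker play Flank with probability p. Expected payoff against Reinforce: 4p + 5(1−p) = −p + 5; against Withdraw: 6p + 1(1−p) = 5p + 1.
Setting these equal: −p + 5 = 5p + 1 ⇒ −6p = -4 ⇒ p = 2/3, and the value is (-1)·(2/3) + 5 = 13/3.
For the defender: with q = P(Reinforce), equating Flank's and Center's payoffs gives −2q + 6 = 4q + 1 ⇒ q = 5/6.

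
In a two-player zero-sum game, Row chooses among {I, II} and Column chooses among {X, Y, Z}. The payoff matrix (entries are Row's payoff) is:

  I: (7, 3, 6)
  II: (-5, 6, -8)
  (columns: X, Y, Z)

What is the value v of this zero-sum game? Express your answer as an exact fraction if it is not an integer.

Row minima: I → 3, II → -8; maximin = 3.
Column maxima: X → 7, Y → 6, Z → 6; minimax = 6.
3 ≠ 6, so there is no saddle point; optimal play is mixed.
X is strictly dominated by Z (it gives Row strictly more in every row), so Column never plays it.
On the remaining 2×2 (I, II vs Y, Z):
Let Row play I with probability p. Expected payoff against Y: 3p + 6(1−p) = −3p + 6; against Z: 6p + (-8)(1−p) = 14p − 8.
Setting these equal: −3p + 6 = 14p − 8 ⇒ −17p = -14 ⇒ p = 14/17, and the value is (-3)·(14/17) + 6 = 60/17.
For Column: with q = P(Y), equating I's and II's payoffs gives −3q + 6 = 14q − 8 ⇒ q = 14/17.

60/17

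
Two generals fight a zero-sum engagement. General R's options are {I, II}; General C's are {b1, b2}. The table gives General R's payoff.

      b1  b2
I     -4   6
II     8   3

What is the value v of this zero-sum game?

4

Row minima: I → -4, II → 3; maximin = 3.
Column maxima: b1 → 8, b2 → 6; minimax = 6.
3 ≠ 6, so there is no saddle point; optimal play is mixed.
Let General R play I with probability p. Expected payoff against b1: (-4)p + 8(1−p) = −12p + 8; against b2: 6p + 3(1−p) = 3p + 3.
Setting these equal: −12p + 8 = 3p + 3 ⇒ −15p = -5 ⇒ p = 1/3, and the value is (-12)·(1/3) + 8 = 4.
For General C: with q = P(b1), equating I's and II's payoffs gives −10q + 6 = 5q + 3 ⇒ q = 1/5.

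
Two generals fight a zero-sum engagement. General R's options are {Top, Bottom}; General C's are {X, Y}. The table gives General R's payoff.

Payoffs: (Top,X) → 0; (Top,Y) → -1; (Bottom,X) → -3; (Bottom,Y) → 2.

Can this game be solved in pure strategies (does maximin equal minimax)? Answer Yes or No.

Row minima: Top → -1, Bottom → -3; maximin = -1.
Column maxima: X → 0, Y → 2; minimax = 0.
-1 ≠ 0, so no pure-strategy equilibrium exists.

No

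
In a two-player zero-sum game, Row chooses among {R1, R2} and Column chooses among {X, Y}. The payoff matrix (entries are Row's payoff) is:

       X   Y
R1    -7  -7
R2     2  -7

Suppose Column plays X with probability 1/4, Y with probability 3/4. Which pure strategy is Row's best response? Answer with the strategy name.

Expected payoff of R1: (1/4)·(-7) + (3/4)·(-7) = -7.
Expected payoff of R2: (1/4)·2 + (3/4)·(-7) = -19/4.
The largest is -19/4, so Row's best response is R2.

R2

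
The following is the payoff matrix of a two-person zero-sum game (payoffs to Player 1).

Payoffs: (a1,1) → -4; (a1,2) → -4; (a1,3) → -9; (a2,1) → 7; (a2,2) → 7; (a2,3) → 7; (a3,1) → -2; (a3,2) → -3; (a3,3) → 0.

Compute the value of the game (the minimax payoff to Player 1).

Row minima: a1 → -9, a2 → 7, a3 → -3; maximin = 7.
Column maxima: 1 → 7, 2 → 7, 3 → 7; minimax = 7.
Since maximin = minimax = 7, there is a saddle point and the value is 7.

7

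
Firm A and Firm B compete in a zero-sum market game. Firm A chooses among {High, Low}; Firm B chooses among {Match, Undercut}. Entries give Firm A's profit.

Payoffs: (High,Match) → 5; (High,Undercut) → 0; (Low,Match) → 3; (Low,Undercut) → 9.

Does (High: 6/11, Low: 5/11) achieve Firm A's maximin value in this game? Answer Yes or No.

Against Match this mix gives (6/11)·5 + (5/11)·3 = 45/11.
Against Undercut this mix gives (6/11)·0 + (5/11)·9 = 45/11.
All of Firm B's active replies (Match, Undercut) yield 45/11, and no column does worse for Firm A. The mix makes Firm B indifferent and guarantees 45/11, so it is optimal.

Yes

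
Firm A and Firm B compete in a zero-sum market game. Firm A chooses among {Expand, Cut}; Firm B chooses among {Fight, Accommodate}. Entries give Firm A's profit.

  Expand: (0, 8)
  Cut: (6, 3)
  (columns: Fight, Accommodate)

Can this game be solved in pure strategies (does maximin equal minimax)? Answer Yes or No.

Row minima: Expand → 0, Cut → 3; maximin = 3.
Column maxima: Fight → 6, Accommodate → 8; minimax = 6.
3 ≠ 6, so no pure-strategy equilibrium exists.

No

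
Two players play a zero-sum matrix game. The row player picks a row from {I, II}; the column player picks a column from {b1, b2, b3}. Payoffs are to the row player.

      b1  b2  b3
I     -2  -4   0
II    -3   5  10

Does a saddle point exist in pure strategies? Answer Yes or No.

Row minima: I → -4, II → -3; maximin = -3.
Column maxima: b1 → -2, b2 → 5, b3 → 10; minimax = -2.
-3 ≠ -2, so no pure-strategy equilibrium exists.

No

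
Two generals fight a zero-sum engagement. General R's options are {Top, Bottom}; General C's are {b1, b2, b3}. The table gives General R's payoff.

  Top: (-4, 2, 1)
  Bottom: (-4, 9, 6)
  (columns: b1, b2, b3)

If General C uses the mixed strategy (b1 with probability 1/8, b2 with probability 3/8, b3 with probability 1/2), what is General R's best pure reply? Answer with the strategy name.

Expected payoff of Top: (1/8)·(-4) + (3/8)·2 + (1/2)·1 = 3/4.
Expected payoff of Bottom: (1/8)·(-4) + (3/8)·9 + (1/2)·6 = 47/8.
The largest is 47/8, so General R's best response is Bottom.

Bottom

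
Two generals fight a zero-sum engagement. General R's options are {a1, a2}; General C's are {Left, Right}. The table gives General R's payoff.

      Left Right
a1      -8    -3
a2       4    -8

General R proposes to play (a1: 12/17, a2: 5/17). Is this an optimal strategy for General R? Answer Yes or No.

Against Left this mix gives (12/17)·(-8) + (5/17)·4 = -76/17.
Against Right this mix gives (12/17)·(-3) + (5/17)·(-8) = -76/17.
All of General C's active replies (Left, Right) yield -76/17, and no column does worse for General R. The mix makes General C indifferent and guarantees -76/17, so it is optimal.

Yes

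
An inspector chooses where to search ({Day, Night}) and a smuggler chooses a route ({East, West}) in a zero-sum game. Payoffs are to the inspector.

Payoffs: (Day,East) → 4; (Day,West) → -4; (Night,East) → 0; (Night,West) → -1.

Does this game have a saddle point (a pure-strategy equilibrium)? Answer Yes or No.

Row minima: Day → -4, Night → -1; maximin = -1.
Column maxima: East → 4, West → -1; minimax = -1.
maximin = minimax = -1, so a saddle point exists.

Yes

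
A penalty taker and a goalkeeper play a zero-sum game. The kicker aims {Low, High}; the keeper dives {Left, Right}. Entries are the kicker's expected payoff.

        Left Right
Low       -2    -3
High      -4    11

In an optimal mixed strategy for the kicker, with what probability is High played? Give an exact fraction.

Row minima: Low → -3, High → -4; maximin = -3.
Column maxima: Left → -2, Right → 11; minimax = -2.
-3 ≠ -2, so there is no saddle point; optimal play is mixed.
Let the kicker play Low with probability p. Expected payoff against Left: (-2)p + (-4)(1−p) = 2p − 4; against Right: (-3)p + 11(1−p) = −14p + 11.
Setting these equal: 2p − 4 = −14p + 11 ⇒ 16p = 15 ⇒ p = 15/16, and the value is (2)·(15/16) − 4 = -17/8.
For the keeper: with q = P(Left), equating Low's and High's payoffs gives q − 3 = −15q + 11 ⇒ q = 7/8.

1/16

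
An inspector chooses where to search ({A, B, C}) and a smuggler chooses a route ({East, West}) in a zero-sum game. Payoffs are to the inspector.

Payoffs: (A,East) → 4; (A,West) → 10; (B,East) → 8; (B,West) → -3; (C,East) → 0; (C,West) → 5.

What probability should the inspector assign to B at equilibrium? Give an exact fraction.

Row minima: A → 4, B → -3, C → 0; maximin = 4.
Column maxima: East → 8, West → 10; minimax = 8.
4 ≠ 8, so there is no saddle point; optimal play is mixed.
C is strictly dominated by A, so the inspector never plays it.
On the remaining 2×2 (A, B vs East, West):
Let the inspector play A with probability p. Expected payoff against East: 4p + 8(1−p) = −4p + 8; against West: 10p + (-3)(1−p) = 13p − 3.
Setting these equal: −4p + 8 = 13p − 3 ⇒ −17p = -11 ⇒ p = 11/17, and the value is (-4)·(11/17) + 8 = 92/17.
For the smuggler: with q = P(East), equating A's and B's payoffs gives −6q + 10 = 11q − 3 ⇒ q = 13/17.

6/17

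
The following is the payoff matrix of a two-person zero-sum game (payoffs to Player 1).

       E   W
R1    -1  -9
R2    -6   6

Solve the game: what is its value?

-3

Row minima: R1 → -9, R2 → -6; maximin = -6.
Column maxima: E → -1, W → 6; minimax = -1.
-6 ≠ -1, so there is no saddle point; optimal play is mixed.
Let Player 1 play R1 with probability p. Expected payoff against E: (-1)p + (-6)(1−p) = 5p − 6; against W: (-9)p + 6(1−p) = −15p + 6.
Setting these equal: 5p − 6 = −15p + 6 ⇒ 20p = 12 ⇒ p = 3/5, and the value is (5)·(3/5) − 6 = -3.
For Player 2: with q = P(E), equating R1's and R2's payoffs gives 8q − 9 = −12q + 6 ⇒ q = 3/4.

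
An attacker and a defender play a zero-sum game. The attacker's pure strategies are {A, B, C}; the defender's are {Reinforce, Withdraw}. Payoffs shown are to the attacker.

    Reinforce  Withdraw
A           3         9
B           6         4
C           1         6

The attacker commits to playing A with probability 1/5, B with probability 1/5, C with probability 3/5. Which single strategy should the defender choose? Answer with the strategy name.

If the defender plays Reinforce, the attacker's expected payoff is (1/5)·3 + (1/5)·6 + (3/5)·1 = 12/5.
If the defender plays Withdraw, the attacker's expected payoff is (1/5)·9 + (1/5)·4 + (3/5)·6 = 31/5.
The defender minimizes the attacker's payoff; the smallest is 12/5, so the best response is Reinforce.

Reinforce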